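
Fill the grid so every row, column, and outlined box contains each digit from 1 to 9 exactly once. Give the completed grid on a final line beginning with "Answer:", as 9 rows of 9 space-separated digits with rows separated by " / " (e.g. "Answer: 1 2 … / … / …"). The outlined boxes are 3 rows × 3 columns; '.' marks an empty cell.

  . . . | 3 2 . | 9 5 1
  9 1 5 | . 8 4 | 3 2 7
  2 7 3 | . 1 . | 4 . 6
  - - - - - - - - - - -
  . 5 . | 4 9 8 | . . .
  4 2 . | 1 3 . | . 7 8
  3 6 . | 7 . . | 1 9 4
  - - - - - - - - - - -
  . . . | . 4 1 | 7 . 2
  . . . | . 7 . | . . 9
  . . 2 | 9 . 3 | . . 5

Step 1. [r9c5∈{6}] r9c5's peers cover all but 6. So r9c5=6.
Step 2. [r9c7∈{8}] r9c7's peers cover all but 8 ⇒ r9c7=8.
Step 3. [r8c7∈{6}] r8c7 is down to just 6 ⇒ r8c7=6.
Step 4. [r9c2∈{4}] r9c2 is down to just 4, so r9c2=4.
Step 5. [r1c2∈{8}] r1c2 has the single candidate 8. So r1c2=8.
Step 6. [r7c8∈{3}] only 3 remains possible at r7c8. So r7c8=3.
Step 7. [r8c4∈{2,5,8}] r8c4 is the only open cell in col 4 admitting 2 ⇒ r8c4=2.
Step 8. [r8c6∈{5}] nothing but 5 survives at r8c6 ⇒ r8c6=5.
Step 9. [r1c1∈{6}] only 6 remains possible at r1c1, so r1c1=6.
Step 10. [r7c3∈{6,8,9}] in row 7, 6 fits only at r7c3. So r7c3=6.
Step 11. [r4c3∈{1,7}] in col 3, 7 fits only at r4c3 ⇒ r4c3=7.
Step 12. [r8c3∈{1,8}] 1 has one home in col 3: r8c3, so r8c3=1.
Step 13. [r7c4∈{8}] r7c4 has the single candidate 8, so r7c4=8.
Step 14. [r8c2∈{3}] r8c2's peers cover all but 3 ⇒ r8c2=3.
Step 15. [r4c1∈{1}] r4c1's peers cover all but 1 ⇒ r4c1=1.
Step 16. [r8c1∈{8}] r8c1 has the single candidate 8, so r8c1=8.
Step 17. [r9c1∈{7}] only 7 remains possible at r9c1. So r9c1=7.
Step 18. [r3c6∈{9}] only 9 remains possible at r3c6. So r3c6=9.
Step 19. [r7c1∈{5}] nothing but 5 survives at r7c1. So r7c1=5.
Step 20. [r2c4∈{6}] nothing but 6 survives at r2c4 ⇒ r2c4=6.
Step 21. [r9c8∈{1}] r9c8's peers cover all but 1. So r9c8=1.
Step 22. [r5c6∈{6}] r5c6 has the single candidate 6 ⇒ r5c6=6.
Step 23. [r6c3∈{8}] r6c3's peers cover all but 8 ⇒ r6c3=8.
Step 24. [r1c3∈{4}] r1c3 has the single candidate 4 ⇒ r1c3=4.
Step 25. [r6c6∈{2}] r6c6 has the single candidate 2 ⇒ r6c6=2.
Step 26. [r4c7∈{2}] r4c7 has the single candidate 2, so r4c7=2.
Step 27. [r6c5∈{5}] nothing but 5 survives at r6c5. So r6c5=5.
Step 28. [r7c2∈{9}] r7c2's peers cover all but 9, so r7c2=9.
Step 29. [r5c7∈{5}] r5c7 is down to just 5. So r5c7=5.
Step 30. [r8c8∈{4}] nothing but 4 survives at r8c8. So r8c8=4.
Step 31. [r4c8∈{6}] nothing but 6 survives at r4c8, so r4c8=6.
Step 32. [r4c9∈{3}] only 3 remains possible at r4c9 ⇒ r4c9=3.
Step 33. [r1c6∈{7}] r1c6 is down to just 7, so r1c6=7.
Step 34. [r5c3∈{9}] r5c3 has the single candidate 9. So r5c3=9.
Step 35. [r3c8∈{8}] nothing but 8 survives at r3c8 ⇒ r3c8=8.
Step 36. [r3c4∈{5}] r3c4 is down to just 5 ⇒ r3c4=5.

Answer: 6 8 4 3 2 7 9 5 1 / 9 1 5 6 8 4 3 2 7 / 2 7 3 5 1 9 4 8 6 / 1 5 7 4 9 8 2 6 3 / 4 2 9 1 3 6 5 7 8 / 3 6 8 7 5 2 1 9 4 / 5 9 6 8 4 1 7 3 2 / 8 3 1 2 7 5 6 4 9 / 7 4 2 9 6 3 8 1 5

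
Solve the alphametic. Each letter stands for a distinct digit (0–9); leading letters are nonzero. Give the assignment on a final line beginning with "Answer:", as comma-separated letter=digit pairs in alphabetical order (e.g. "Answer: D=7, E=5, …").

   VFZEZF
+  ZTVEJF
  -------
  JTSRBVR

Step 1. [J] the sum has 7 digits but both addends have 6; that extra leading digit J is the final carry, namely 1. So J=1.
Step 2. [col 1: F + F ≡ R (mod 10)] several values work for F in column 1 (F + F ≡ R (mod 10), carry-in 0); try F=6 ⇒ F=6.
Step 3. [col 1: F + F ≡ R (mod 10)] in column 1 we have F+F≡R with carry-in 0; given F=6 and digits 1,6 already taken and all letters distinct, that pins R to 2, so R=2.
Step 4. [col 2: Z + J ≡ V (mod 10)] several values work for Z in column 2 (Z + J ≡ V (mod 10), carry-in 1); try Z=5 ⇒ Z=5.
Step 5. [col 2: Z + J ≡ V (mod 10)] column 2 reads Z+J+carry(1)=V with Z=5, J=1; with digits 1,2,5,6 already taken and all letters distinct, the only value for V is 7 ⇒ V=7.
Step 6. [col 3: E + E ≡ B (mod 10)] in column 3 we have E+E≡B with carry-in 0; given nothing yet and digits 1,2,5,6,7 already taken and all letters distinct, that pins B to 8. So B=8.
Step 7. [col 3: E + E ≡ B (mod 10)] column 3 (E + E ≡ B (mod 10), carry-in 0) doesn't pin E yet; pick E=4 and continue. So E=4.
Step 8. [col 5: F + T ≡ S (mod 10)] column 5 reads F+T+carry(1)=S with F=6; with digits 1,2,4,5,6,7,8 already taken and all letters distinct, the only value for S is 0, so S=0.
Step 9. [col 5: F + T ≡ S (mod 10)] from column 5 (F=6, S=0, carry-in 1, digits 0,1,2,4,5,6,7,8 already taken and all letters distinct): T must equal 3. So T=3.

Answer: B=8, E=4, F=6, J=1, R=2, S=0, T=3, V=7, Z=5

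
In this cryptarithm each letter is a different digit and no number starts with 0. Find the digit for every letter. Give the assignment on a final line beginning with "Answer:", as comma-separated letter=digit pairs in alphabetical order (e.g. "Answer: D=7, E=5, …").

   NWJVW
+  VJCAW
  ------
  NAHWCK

Step 1. [col 1: W + W ≡ K (mod 10)] W=6 is one option consistent with column 1 (W + W ≡ K (mod 10), carry-in 0) — take it ⇒ W=6.
Step 2. [N] the sum has 6 digits but both addends have 5; that extra leading digit N is the final carry, namely 1, so N=1.
Step 3. [col 1: W + W ≡ K (mod 10)] column 1 reads W+W+carry(0)=K with W=6; with digits 1,6 already taken and all letters distinct, the only value for K is 2. So K=2.
Step 4. [col 2: V + A ≡ C (mod 10)] several values work for A in column 2 (V + A ≡ C (mod 10), carry-in 1); try A=0. So A=0.
Step 5. [col 2: V + A ≡ C (mod 10)] V=8 is one option consistent with column 2 (V + A ≡ C (mod 10), carry-in 1) — take it ⇒ V=8.
Step 6. [col 2: V + A ≡ C (mod 10)] from column 2 (V=8, A=0, carry-in 1, digits 0,1,2,6,8 already taken and all letters distinct): C must equal 9, so C=9.
Step 7. [col 3: J + C ≡ W (mod 10)] from column 3 (C=9, W=6, carry-in 0, digits 0,1,2,6,8,9 already taken and all letters distinct): J must equal 7, so J=7.
Step 8. [col 4: W + J ≡ H (mod 10)] column 4: given W=6, J=7, carry-in 1, and digits 0,1,2,6,7,8,9 already taken and all letters distinct, W+J≡H (mod 10) forces H=4 ⇒ H=4.

Answer: A=0, C=9, H=4, J=7, K=2, N=1, V=8, W=6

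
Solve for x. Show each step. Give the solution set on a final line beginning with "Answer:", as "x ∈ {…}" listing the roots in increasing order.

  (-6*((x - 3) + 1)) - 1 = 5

Step 1. [(-6*((x - 3) + 1)) - 1 = 5] the outer -1 inverts by adding 1. So sub: -6*((x - 3) + 1) = 6.
Step 2. [-6*((x - 3) + 1) = 6] -6·(inner) — divide through by -6 ⇒ div: (x - 3) + 1 = -1.
Step 3. [(x - 3) + 1 = -1] 1 comes off first (subtract 1), so sub: x - 3 = -2.
Step 4. [x - 3 = -2] the outer -3 inverts by adding 3, so sub: x = 1.

Answer: x ∈ {1}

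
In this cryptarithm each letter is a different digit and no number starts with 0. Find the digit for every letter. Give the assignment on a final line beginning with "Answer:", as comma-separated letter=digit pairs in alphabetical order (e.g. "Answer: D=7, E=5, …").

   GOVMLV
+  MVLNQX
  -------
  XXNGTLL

Step 1. [col 1: V + X ≡ L (mod 10)] X=1 is one option consistent with column 1 (V + X ≡ L (mod 10), carry-in 0) — take it. So X=1.
Step 2. [col 1: V + X ≡ L (mod 10)] column 1 (V + X ≡ L (mod 10), carry-in 0) doesn't pin L yet; pick L=3 and continue ⇒ L=3.
Step 3. [col 1: V + X ≡ L (mod 10)] from column 1 (X=1, L=3, carry-in 0, digits 1,3 already taken and all letters distinct): V must equal 2, so V=2.
Step 4. [col 2: L + Q ≡ L (mod 10)] column 2 reads L+Q+carry(0)=L with L=3; with digits 1,2,3 already taken and all letters distinct, the only value for Q is 0 ⇒ Q=0.
Step 5. [col 3: M + N ≡ T (mod 10)] no forcing yet in column 3 (carry-in 0); M=5 is free and consistent — try it, so M=5.
Step 6. [col 3: M + N ≡ T (mod 10)] column 3 (M + N ≡ T (mod 10), carry-in 0) doesn't pin N yet; pick N=9 and continue ⇒ N=9.
Step 7. [col 3: M + N ≡ T (mod 10)] in column 3 we have M+N≡T with carry-in 0; given M=5, N=9 and digits 0,1,2,3,5,9 already taken and all letters distinct, that pins T to 4 ⇒ T=4.
Step 8. [col 4: V + L ≡ G (mod 10)] from column 4 (V=2, L=3, carry-in 1, digits 0,1,2,3,4,5,9 already taken and all letters distinct): G must equal 6 ⇒ G=6.
Step 9. [col 5: O + V ≡ N (mod 10)] from column 5 (V=2, N=9, carry-in 0, digits 0,1,2,3,4,5,6,9 already taken and all letters distinct): O must equal 7. So O=7.

Answer: G=6, L=3, M=5, N=9, O=7, Q=0, T=4, V=2, X=1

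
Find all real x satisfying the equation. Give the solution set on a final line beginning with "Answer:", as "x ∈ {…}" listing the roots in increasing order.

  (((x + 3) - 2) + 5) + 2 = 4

Step 1. [(((x + 3) - 2) + 5) + 2 = 4] 2 comes off first (subtract 2). So sub: ((x + 3) - 2) + 5 = 2.
Step 2. [((x + 3) - 2) + 5 = 2] subtract 5: x sits inside (… + 5), so sub: (x + 3) - 2 = -3.
Step 3. [(x + 3) - 2 = -3] 2 comes off first (add 2). So sub: x + 3 = -1.
Step 4. [x + 3 = -1] the outer +3 inverts by subtracting 3, so sub: x = -4.

Answer: x ∈ {-4}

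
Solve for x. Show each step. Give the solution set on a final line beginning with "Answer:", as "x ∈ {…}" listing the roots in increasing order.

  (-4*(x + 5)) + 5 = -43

Step 1. [(-4*(x + 5)) + 5 = -43] subtract 5: x sits inside (… + 5), so sub: -4*(x + 5) = -48.
Step 2. [-4*(x + 5) = -48] -4 out front; divide by -4, so div: x + 5 = 12.
Step 3. [x + 5 = 12] subtract 5: x sits inside (… + 5). So sub: x = 7.

Answer: x ∈ {7}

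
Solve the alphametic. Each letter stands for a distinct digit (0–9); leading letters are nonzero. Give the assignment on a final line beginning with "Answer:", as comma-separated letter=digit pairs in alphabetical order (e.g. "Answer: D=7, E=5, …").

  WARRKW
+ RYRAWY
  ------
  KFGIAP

Step 1. [col 1: W + Y ≡ P (mod 10)] several values work for P in column 1 (W + Y ≡ P (mod 10), carry-in 0); try P=3 ⇒ P=3.
Step 2. [col 1: W + Y ≡ P (mod 10)] several values work for Y in column 1 (W + Y ≡ P (mod 10), carry-in 0); try Y=2, so Y=2.
Step 3. [col 1: W + Y ≡ P (mod 10)] column 1 reads W+Y+carry(0)=P with Y=2, P=3; with digits 2,3 already taken and all letters distinct, the only value for W is 1, so W=1.
Step 4. [col 2: K + W ≡ A (mod 10)] several values work for K in column 2 (K + W ≡ A (mod 10), carry-in 0); try K=5 ⇒ K=5.
Step 5. [col 2: K + W ≡ A (mod 10)] in column 2 we have K+W≡A with carry-in 0; given K=5, W=1 and digits 1,2,3,5 already taken and all letters distinct, that pins A to 6, so A=6.
Step 6. [col 3: R + A ≡ I (mod 10)] no forcing yet in column 3 (carry-in 0); R=4 is free and consistent — try it ⇒ R=4.
Step 7. [col 3: R + A ≡ I (mod 10)] in column 3 we have R+A≡I with carry-in 0; given R=4, A=6 and digits 1,2,3,4,5,6 already taken and all letters distinct, that pins I to 0, so I=0.
Step 8. [col 4: R + R ≡ G (mod 10)] column 4: given R=4, carry-in 1, and digits 0,1,2,3,4,5,6 already taken and all letters distinct, R+R≡G (mod 10) forces G=9, so G=9.
Step 9. [col 5: A + Y ≡ F (mod 10)] in column 5 we have A+Y≡F with carry-in 0; given A=6, Y=2 and digits 0,1,2,3,4,5,6,9 already taken and all letters distinct, that pins F to 8, so F=8.

Answer: A=6, F=8, G=9, I=0, K=5, P=3, R=4, W=1, Y=2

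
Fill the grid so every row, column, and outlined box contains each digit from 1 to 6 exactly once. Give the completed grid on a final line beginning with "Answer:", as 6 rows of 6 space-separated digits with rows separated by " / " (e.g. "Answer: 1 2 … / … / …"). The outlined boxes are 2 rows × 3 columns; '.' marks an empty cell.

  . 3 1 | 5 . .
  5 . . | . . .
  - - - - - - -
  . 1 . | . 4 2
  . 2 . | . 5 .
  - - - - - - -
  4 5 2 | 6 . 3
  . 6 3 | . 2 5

Step 1. [r4c6∈{1,6}] r4c6 is the only open cell in box 4 admitting 6 ⇒ r4c6=6.
Step 2. [r2c5∈{1,3,6}] 3 has one home in col 5: r2c5, so r2c5=3.
Step 3. [r2c3∈{4,6}] 6 has one home in row 2: r2c3. So r2c3=6.
Step 4. [r4c4∈{1,3}] in row 4, 1 fits only at r4c4 ⇒ r4c4=1.
Step 5. [r2c2∈{4}] only 4 remains possible at r2c2 ⇒ r2c2=4.
Step 6. [r3c1∈{3,6}] row 3 places 6 nowhere but r3c1. So r3c1=6.
Step 7. [r4c1∈{3}] only 3 remains possible at r4c1. So r4c1=3.
Step 8. [r1c6∈{4}] r1c6 has the single candidate 4 ⇒ r1c6=4.
Step 9. [r4c3∈{4}] r4c3's peers cover all but 4. So r4c3=4.
Step 10. [r3c4∈{3}] r3c4 is down to just 3. So r3c4=3.
Step 11. [r1c1∈{2}] r1c1 is down to just 2 ⇒ r1c1=2.
Step 12. [r2c4∈{2}] nothing but 2 survives at r2c4 ⇒ r2c4=2.
Step 13. [r3c3∈{5}] r3c3 has the single candidate 5, so r3c3=5.
Step 14. [r6c1∈{1}] r6c1 is down to just 1, so r6c1=1.
Step 15. [r2c6∈{1}] only 1 remains possible at r2c6, so r2c6=1.
Step 16. [r5c5∈{1}] r5c5 has the single candidate 1, so r5c5=1.
Step 17. [r1c5∈{6}] r1c5 is down to just 6. So r1c5=6.
Step 18. [r6c4∈{4}] r6c4 has the single candidate 4, so r6c4=4.

Answer: 2 3 1 5 6 4 / 5 4 6 2 3 1 / 6 1 5 3 4 2 / 3 2 4 1 5 6 / 4 5 2 6 1 3 / 1 6 3 4 2 5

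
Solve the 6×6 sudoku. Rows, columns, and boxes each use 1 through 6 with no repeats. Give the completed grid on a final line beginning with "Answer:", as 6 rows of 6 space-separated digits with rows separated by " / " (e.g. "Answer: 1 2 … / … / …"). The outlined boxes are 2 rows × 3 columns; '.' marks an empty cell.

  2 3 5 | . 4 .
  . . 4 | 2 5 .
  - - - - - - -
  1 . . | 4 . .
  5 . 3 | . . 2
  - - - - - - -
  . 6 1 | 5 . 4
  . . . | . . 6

Step 1. [r6c4∈{1,3}] 3 has one home in col 4: r6c4 ⇒ r6c4=3.
Step 2. [r6c3∈{2}] nothing but 2 survives at r6c3, so r6c3=2.
Step 3. [r3c5∈{3,6}] col 5 places 3 nowhere but r3c5. So r3c5=3.
Step 4. [r4c5∈{1,6}] in col 5, 6 fits only at r4c5, so r4c5=6.
Step 5. [r1c6∈{1}] only 1 remains possible at r1c6 ⇒ r1c6=1.
Step 6. [r6c2∈{4,5}] r6c2 is the only open cell in row 6 admitting 5. So r6c2=5.
Step 7. [r3c2∈{2}] r3c2 is down to just 2. So r3c2=2.
Step 8. [r2c6∈{3}] r2c6's peers cover all but 3, so r2c6=3.
Step 9. [r6c1∈{4}] r6c1 has the single candidate 4 ⇒ r6c1=4.
Step 10. [r5c1∈{3}] r5c1 is down to just 3, so r5c1=3.
Step 11. [r6c5∈{1}] r6c5 is down to just 1 ⇒ r6c5=1.
Step 12. [r4c2∈{4}] r4c2 has the single candidate 4. So r4c2=4.
Step 13. [r3c6∈{5}] r3c6 has the single candidate 5 ⇒ r3c6=5.
Step 14. [r1c4∈{6}] r1c4's peers cover all but 6 ⇒ r1c4=6.
Step 15. [r2c1∈{6}] only 6 remains possible at r2c1 ⇒ r2c1=6.
Step 16. [r4c4∈{1}] only 1 remains possible at r4c4. So r4c4=1.
Step 17. [r3c3∈{6}] nothing but 6 survives at r3c3, so r3c3=6.
Step 18. [r2c2∈{1}] only 1 remains possible at r2c2, so r2c2=1.
Step 19. [r5c5∈{2}] only 2 remains possible at r5c5 ⇒ r5c5=2.

Answer: 2 3 5 6 4 1 / 6 1 4 2 5 3 / 1 2 6 4 3 5 / 5 4 3 1 6 2 / 3 6 1 5 2 4 / 4 5 2 3 1 6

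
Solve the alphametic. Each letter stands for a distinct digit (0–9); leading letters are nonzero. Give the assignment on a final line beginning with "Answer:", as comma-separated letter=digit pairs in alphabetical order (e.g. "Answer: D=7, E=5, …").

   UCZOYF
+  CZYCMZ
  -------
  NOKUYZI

Step 1. [N] N is the leading digit of a 7-digit sum of two 6-digit numbers; the final carry is exactly 1 ⇒ N=1.
Step 2. [col 1: F + Z ≡ I (mod 10)] no forcing yet in column 1 (carry-in 0); Z=3 is free and consistent — try it. So Z=3.
Step 3. [col 1: F + Z ≡ I (mod 10)] column 1 (F + Z ≡ I (mod 10), carry-in 0) doesn't pin F yet; pick F=2 and continue ⇒ F=2.
Step 4. [col 1: F + Z ≡ I (mod 10)] in column 1 we have F+Z≡I with carry-in 0; given F=2, Z=3 and digits 1,2,3 already taken and all letters distinct, that pins I to 5, so I=5.
Step 5. [col 2: Y + M ≡ Z (mod 10)] Y=4 is one option consistent with column 2 (Y + M ≡ Z (mod 10), carry-in 0) — take it ⇒ Y=4.
Step 6. [col 2: Y + M ≡ Z (mod 10)] column 2 reads Y+M+carry(0)=Z with Y=4, Z=3; with digits 1,2,3,4,5 already taken and all letters distinct, the only value for M is 9, so M=9.
Step 7. [col 3: O + C ≡ Y (mod 10)] column 3 (O + C ≡ Y (mod 10), carry-in 1) doesn't pin C yet; pick C=7 and continue. So C=7.
Step 8. [col 3: O + C ≡ Y (mod 10)] column 3: given C=7, Y=4, carry-in 1, and digits 1,2,3,4,5,7,9 already taken and all letters distinct, O+C≡Y (mod 10) forces O=6, so O=6.
Step 9. [col 4: Z + Y ≡ U (mod 10)] column 4 reads Z+Y+carry(1)=U with Z=3, Y=4; with digits 1,2,3,4,5,6,7,9 already taken and all letters distinct, the only value for U is 8 ⇒ U=8.
Step 10. [col 5: C + Z ≡ K (mod 10)] column 5 reads C+Z+carry(0)=K with C=7, Z=3; with digits 1,2,3,4,5,6,7,8,9 already taken and all letters distinct, the only value for K is 0, so K=0.

Answer: C=7, F=2, I=5, K=0, M=9, N=1, O=6, U=8, Y=4, Z=3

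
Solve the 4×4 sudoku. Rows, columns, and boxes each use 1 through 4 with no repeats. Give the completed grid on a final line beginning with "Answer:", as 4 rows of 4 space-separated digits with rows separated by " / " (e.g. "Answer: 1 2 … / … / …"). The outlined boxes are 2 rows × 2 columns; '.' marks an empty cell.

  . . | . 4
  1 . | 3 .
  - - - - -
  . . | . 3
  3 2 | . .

Step 1. [r1c3∈{1,2}] row 1 places 1 nowhere but r1c3, so r1c3=1.
Step 2. [r3c1∈{4}] r3c1 is down to just 4. So r3c1=4.
Step 3. [r2c2∈{4}] only 4 remains possible at r2c2, so r2c2=4.
Step 4. [r1c2∈{3}] r1c2 has the single candidate 3, so r1c2=3.
Step 5. [r3c3∈{2}] r3c3's peers cover all but 2, so r3c3=2.
Step 6. [r4c4∈{1}] r4c4's peers cover all but 1 ⇒ r4c4=1.
Step 7. [r3c2∈{1}] r3c2's peers cover all but 1, so r3c2=1.
Step 8. [r2c4∈{2}] r2c4's peers cover all but 2. So r2c4=2.
Step 9. [r4c3∈{4}] r4c3's peers cover all but 4, so r4c3=4.
Step 10. [r1c1∈{2}] nothing but 2 survives at r1c1. So r1c1=2.

Answer: 2 3 1 4 / 1 4 3 2 / 4 1 2 3 / 3 2 4 1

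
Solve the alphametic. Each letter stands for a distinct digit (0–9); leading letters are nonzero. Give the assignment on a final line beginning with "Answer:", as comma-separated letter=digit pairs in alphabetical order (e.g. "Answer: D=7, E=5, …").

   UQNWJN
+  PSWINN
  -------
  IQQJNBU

Step 1. [col 1: N + N ≡ U (mod 10)] no forcing yet in column 1 (carry-in 0); N=7 is free and consistent — try it ⇒ N=7.
Step 2. [col 1: N + N ≡ U (mod 10)] in column 1 we have N+N≡U with carry-in 0; given N=7 and digits 7 already taken and all letters distinct, that pins U to 4, so U=4.
Step 3. [col 2: J + N ≡ B (mod 10)] column 2 (J + N ≡ B (mod 10), carry-in 1) doesn't pin J yet; pick J=2 and continue ⇒ J=2.
Step 4. [col 2: J + N ≡ B (mod 10)] in column 2 we have J+N≡B with carry-in 1; given J=2, N=7 and digits 2,4,7 already taken and all letters distinct, that pins B to 0 ⇒ B=0.
Step 5. [col 3: W + I ≡ N (mod 10)] column 3 (W + I ≡ N (mod 10), carry-in 1) doesn't pin W yet; pick W=5 and continue ⇒ W=5.
Step 6. [col 3: W + I ≡ N (mod 10)] in column 3 we have W+I≡N with carry-in 1; given W=5, N=7 and digits 0,2,4,5,7 already taken and all letters distinct, that pins I to 1, so I=1.
Step 7. [col 5: Q + S ≡ Q (mod 10)] column 5: given nothing yet, carry-in 1, and digits 0,1,2,4,5,7 already taken and all letters distinct, Q+S≡Q (mod 10) forces S=9 ⇒ S=9.
Step 8. [col 5: Q + S ≡ Q (mod 10)] column 5 (Q + S ≡ Q (mod 10), carry-in 1) doesn't pin Q yet; pick Q=3 and continue. So Q=3.
Step 9. [col 6: U + P ≡ Q (mod 10)] in column 6 we have U+P≡Q with carry-in 1; given U=4, Q=3 and digits 0,1,2,3,4,5,7,9 already taken and all letters distinct, that pins P to 8. So P=8.

Answer: B=0, I=1, J=2, N=7, P=8, Q=3, S=9, U=4, W=5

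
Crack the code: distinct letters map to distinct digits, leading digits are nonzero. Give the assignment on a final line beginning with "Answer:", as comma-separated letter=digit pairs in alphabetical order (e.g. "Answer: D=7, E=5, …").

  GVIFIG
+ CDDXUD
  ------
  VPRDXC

Step 1. [col 1: G + D ≡ C (mod 10)] D=3 is one option consistent with column 1 (G + D ≡ C (mod 10), carry-in 0) — take it, so D=3.
Step 2. [col 1: G + D ≡ C (mod 10)] column 1 (G + D ≡ C (mod 10), carry-in 0) doesn't pin C yet; pick C=4 and continue. So C=4.
Step 3. [col 1: G + D ≡ C (mod 10)] from column 1 (D=3, C=4, carry-in 0, digits 3,4 already taken and all letters distinct): G must equal 1 ⇒ G=1.
Step 4. [col 2: I + U ≡ X (mod 10)] several values work for I in column 2 (I + U ≡ X (mod 10), carry-in 0); try I=8, so I=8.
Step 5. [col 2: I + U ≡ X (mod 10)] no forcing yet in column 2 (carry-in 0); U=9 is free and consistent — try it ⇒ U=9.
Step 6. [col 2: I + U ≡ X (mod 10)] column 2: given I=8, U=9, carry-in 0, and digits 1,3,4,8,9 already taken and all letters distinct, I+U≡X (mod 10) forces X=7 ⇒ X=7.
Step 7. [col 3: F + X ≡ D (mod 10)] column 3 reads F+X+carry(1)=D with X=7, D=3; with digits 1,3,4,7,8,9 already taken and all letters distinct, the only value for F is 5, so F=5.
Step 8. [col 4: I + D ≡ R (mod 10)] from column 4 (I=8, D=3, carry-in 1, digits 1,3,4,5,7,8,9 already taken and all letters distinct): R must equal 2, so R=2.
Step 9. [col 5: V + D ≡ P (mod 10)] in column 5 we have V+D≡P with carry-in 1; given D=3 and digits 1,2,3,4,5,7,8,9 already taken and all letters distinct, that pins V to 6 ⇒ V=6.
Step 10. [col 5: V + D ≡ P (mod 10)] column 5 reads V+D+carry(1)=P with V=6, D=3; with digits 1,2,3,4,5,6,7,8,9 already taken and all letters distinct, the only value for P is 0, so P=0.

Answer: C=4, D=3, F=5, G=1, I=8, P=0, R=2, U=9, V=6, X=7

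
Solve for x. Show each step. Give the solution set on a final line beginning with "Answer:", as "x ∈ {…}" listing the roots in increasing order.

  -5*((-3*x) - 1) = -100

Step 1. [-5*((-3*x) - 1) = -100] -5 out front; divide by -5 ⇒ div: (-3*x) - 1 = 20.
Step 2. [(-3*x) - 1 = 20] add 1: x sits inside (… - 1) ⇒ sub: -3*x = 21.
Step 3. [-3*x = 21] LHS = -3·(…); ÷-3 both sides, so div: x = -7.

Answer: x ∈ {-7}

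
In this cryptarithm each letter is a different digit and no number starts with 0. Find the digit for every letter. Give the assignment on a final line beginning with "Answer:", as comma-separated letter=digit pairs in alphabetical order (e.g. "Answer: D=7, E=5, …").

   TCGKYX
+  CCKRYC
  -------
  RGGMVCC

Step 1. [col 1: X + C ≡ C (mod 10)] column 1: given nothing yet, carry-in 0, and all letters distinct, none taken yet, X+C≡C (mod 10) forces X=0, so X=0.
Step 2. [col 1: X + C ≡ C (mod 10)] several values work for C in column 1 (X + C ≡ C (mod 10), carry-in 0); try C=6. So C=6.
Step 3. [R] the sum has 7 digits but both addends have 6; that extra leading digit R is the final carry, namely 1 ⇒ R=1.
Step 4. [col 2: Y + Y ≡ C (mod 10)] several values work for Y in column 2 (Y + Y ≡ C (mod 10), carry-in 0); try Y=3. So Y=3.
Step 5. [col 3: K + R ≡ V (mod 10)] no forcing yet in column 3 (carry-in 0); V=8 is free and consistent — try it, so V=8.
Step 6. [col 3: K + R ≡ V (mod 10)] in column 3 we have K+R≡V with carry-in 0; given R=1, V=8 and digits 0,1,3,6,8 already taken and all letters distinct, that pins K to 7. So K=7.
Step 7. [col 4: G + K ≡ M (mod 10)] M=9 is one option consistent with column 4 (G + K ≡ M (mod 10), carry-in 0) — take it. So M=9.
Step 8. [col 4: G + K ≡ M (mod 10)] column 4: given K=7, M=9, carry-in 0, and digits 0,1,3,6,7,8,9 already taken and all letters distinct, G+K≡M (mod 10) forces G=2, so G=2.
Step 9. [col 6: T + C ≡ G (mod 10)] in column 6 we have T+C≡G with carry-in 1; given C=6, G=2 and digits 0,1,2,3,6,7,8,9 already taken and all letters distinct, that pins T to 5, so T=5.

Answer: C=6, G=2, K=7, M=9, R=1, T=5, V=8, X=0, Y=3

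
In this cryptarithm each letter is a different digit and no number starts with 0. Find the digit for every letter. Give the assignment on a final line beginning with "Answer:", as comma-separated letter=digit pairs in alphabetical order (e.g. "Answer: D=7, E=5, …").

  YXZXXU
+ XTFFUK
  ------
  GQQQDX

Step 1. [col 1: U + K ≡ X (mod 10)] column 1 (U + K ≡ X (mod 10), carry-in 0) doesn't pin U yet; pick U=4 and continue. So U=4.
Step 2. [col 1: U + K ≡ X (mod 10)] column 1 (U + K ≡ X (mod 10), carry-in 0) doesn't pin K yet; pick K=9 and continue ⇒ K=9.
Step 3. [col 1: U + K ≡ X (mod 10)] in column 1 we have U+K≡X with carry-in 0; given U=4, K=9 and digits 4,9 already taken and all letters distinct, that pins X to 3, so X=3.
Step 4. [col 2: X + U ≡ D (mod 10)] column 2: given X=3, U=4, carry-in 1, and digits 3,4,9 already taken and all letters distinct, X+U≡D (mod 10) forces D=8. So D=8.
Step 5. [col 3: X + F ≡ Q (mod 10)] no forcing yet in column 3 (carry-in 0); Q=0 is free and consistent — try it ⇒ Q=0.
Step 6. [col 3: X + F ≡ Q (mod 10)] in column 3 we have X+F≡Q with carry-in 0; given X=3, Q=0 and digits 0,3,4,8,9 already taken and all letters distinct, that pins F to 7 ⇒ F=7.
Step 7. [col 4: Z + F ≡ Q (mod 10)] column 4 reads Z+F+carry(1)=Q with F=7, Q=0; with digits 0,3,4,7,8,9 already taken and all letters distinct, the only value for Z is 2. So Z=2.
Step 8. [col 5: X + T ≡ Q (mod 10)] column 5: given X=3, Q=0, carry-in 1, and digits 0,2,3,4,7,8,9 already taken and all letters distinct, X+T≡Q (mod 10) forces T=6 ⇒ T=6.
Step 9. [col 6: Y + X ≡ G (mod 10)] column 6 reads Y+X+carry(1)=G with X=3; with digits 0,2,3,4,6,7,8,9 already taken and all letters distinct, the only value for G is 5 ⇒ G=5.
Step 10. [col 6: Y + X ≡ G (mod 10)] column 6: given X=3, G=5, carry-in 1, and digits 0,2,3,4,5,6,7,8,9 already taken and all letters distinct, Y+X≡G (mod 10) forces Y=1, so Y=1.

Answer: D=8, F=7, G=5, K=9, Q=0, T=6, U=4, X=3, Y=1, Z=2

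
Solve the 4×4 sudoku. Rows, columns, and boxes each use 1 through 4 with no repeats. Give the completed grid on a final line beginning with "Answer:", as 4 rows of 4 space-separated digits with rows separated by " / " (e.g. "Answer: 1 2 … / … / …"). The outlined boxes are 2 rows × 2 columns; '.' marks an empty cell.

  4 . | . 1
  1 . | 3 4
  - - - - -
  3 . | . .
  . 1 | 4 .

Step 1. [r3c4∈{2}] r3c4 is down to just 2, so r3c4=2.
Step 2. [r1c2∈{2,3}] 3 has one home in row 1: r1c2, so r1c2=3.
Step 3. [r4c1∈{2}] r4c1 is down to just 2, so r4c1=2.
Step 4. [r3c3∈{1}] only 1 remains possible at r3c3. So r3c3=1.
Step 5. [r2c2∈{2}] r2c2 has the single candidate 2 ⇒ r2c2=2.
Step 6. [r4c4∈{3}] r4c4 has the single candidate 3. So r4c4=3.
Step 7. [r1c3∈{2}] r1c3 has the single candidate 2, so r1c3=2.
Step 8. [r3c2∈{4}] only 4 remains possible at r3c2 ⇒ r3c2=4.

Answer: 4 3 2 1 / 1 2 3 4 / 3 4 1 2 / 2 1 4 3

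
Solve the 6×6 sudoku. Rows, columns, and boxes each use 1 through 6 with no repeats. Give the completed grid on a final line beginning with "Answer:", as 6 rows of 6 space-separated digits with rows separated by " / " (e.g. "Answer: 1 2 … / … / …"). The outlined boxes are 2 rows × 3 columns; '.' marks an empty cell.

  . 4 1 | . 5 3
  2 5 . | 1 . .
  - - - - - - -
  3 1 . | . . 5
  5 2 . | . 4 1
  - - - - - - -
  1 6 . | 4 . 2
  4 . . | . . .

Step 1. [r2c5∈{6}] r2c5 is down to just 6 ⇒ r2c5=6.
Step 2. [r6c2∈{3}] only 3 remains possible at r6c2 ⇒ r6c2=3.
Step 3. [r4c3∈{6}] r4c3 is down to just 6. So r4c3=6.
Step 4. [r3c4∈{2,6}] row 3 places 6 nowhere but r3c4 ⇒ r3c4=6.
Step 5. [r5c3∈{5}] r5c3 has the single candidate 5 ⇒ r5c3=5.
Step 6. [r5c5∈{3}] only 3 remains possible at r5c5, so r5c5=3.
Step 7. [r6c4∈{5}] r6c4 is down to just 5. So r6c4=5.
Step 8. [r1c4∈{2}] only 2 remains possible at r1c4 ⇒ r1c4=2.
Step 9. [r2c6∈{4}] r2c6 has the single candidate 4 ⇒ r2c6=4.
Step 10. [r4c4∈{3}] r4c4 has the single candidate 3, so r4c4=3.
Step 11. [r1c1∈{6}] nothing but 6 survives at r1c1, so r1c1=6.
Step 12. [r6c3∈{2}] only 2 remains possible at r6c3. So r6c3=2.
Step 13. [r6c5∈{1}] nothing but 1 survives at r6c5. So r6c5=1.
Step 14. [r3c5∈{2}] r3c5 has the single candidate 2. So r3c5=2.
Step 15. [r3c3∈{4}] r3c3 has the single candidate 4, so r3c3=4.
Step 16. [r2c3∈{3}] r2c3's peers cover all but 3, so r2c3=3.
Step 17. [r6c6∈{6}] nothing but 6 survives at r6c6 ⇒ r6c6=6.

Answer: 6 4 1 2 5 3 / 2 5 3 1 6 4 / 3 1 4 6 2 5 / 5 2 6 3 4 1 / 1 6 5 4 3 2 / 4 3 2 5 1 6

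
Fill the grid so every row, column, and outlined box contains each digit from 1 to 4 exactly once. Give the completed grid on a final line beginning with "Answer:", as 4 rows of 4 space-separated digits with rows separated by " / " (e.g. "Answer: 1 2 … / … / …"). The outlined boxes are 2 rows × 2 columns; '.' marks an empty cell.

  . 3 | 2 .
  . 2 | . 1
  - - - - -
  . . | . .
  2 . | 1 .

Step 1. [r1c4∈{4}] only 4 remains possible at r1c4 ⇒ r1c4=4.
Step 2. [r3c1∈{1,3,4}] across col 1, 3 lands solely at r3c1. So r3c1=3.
Step 3. [r3c2∈{1,4}] row 3 places 1 nowhere but r3c2, so r3c2=1.
Step 4. [r3c4∈{2}] r3c4 has the single candidate 2, so r3c4=2.
Step 5. [r4c2∈{4}] nothing but 4 survives at r4c2. So r4c2=4.
Step 6. [r1c1∈{1}] only 1 remains possible at r1c1, so r1c1=1.
Step 7. [r2c3∈{3}] only 3 remains possible at r2c3 ⇒ r2c3=3.
Step 8. [r2c1∈{4}] r2c1 is down to just 4 ⇒ r2c1=4.
Step 9. [r4c4∈{3}] nothing but 3 survives at r4c4. So r4c4=3.
Step 10. [r3c3∈{4}] r3c3 is down to just 4, so r3c3=4.

Answer: 1 3 2 4 / 4 2 3 1 / 3 1 4 2 / 2 4 1 3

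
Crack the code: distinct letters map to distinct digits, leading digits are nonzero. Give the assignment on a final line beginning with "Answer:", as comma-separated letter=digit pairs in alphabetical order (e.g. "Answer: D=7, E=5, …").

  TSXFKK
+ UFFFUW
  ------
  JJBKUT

Step 1. [col 1: K + W ≡ T (mod 10)] column 1 (K + W ≡ T (mod 10), carry-in 0) doesn't pin K yet; pick K=9 and continue. So K=9.
Step 2. [col 1: K + W ≡ T (mod 10)] T=1 is one option consistent with column 1 (K + W ≡ T (mod 10), carry-in 0) — take it, so T=1.
Step 3. [col 1: K + W ≡ T (mod 10)] from column 1 (K=9, T=1, carry-in 0, digits 1,9 already taken and all letters distinct): W must equal 2. So W=2.
Step 4. [col 2: K + U ≡ U (mod 10)] column 2 (K + U ≡ U (mod 10), carry-in 1) doesn't pin U yet; pick U=7 and continue ⇒ U=7.
Step 5. [col 3: F + F ≡ K (mod 10)] column 3 reads F+F+carry(1)=K with K=9; with digits 1,2,7,9 already taken and all letters distinct, the only value for F is 4 ⇒ F=4.
Step 6. [col 4: X + F ≡ B (mod 10)] column 4 reads X+F+carry(0)=B with F=4; with digits 1,2,4,7,9 already taken and all letters distinct, the only value for B is 0. So B=0.
Step 7. [col 4: X + F ≡ B (mod 10)] in column 4 we have X+F≡B with carry-in 0; given F=4, B=0 and digits 0,1,2,4,7,9 already taken and all letters distinct, that pins X to 6 ⇒ X=6.
Step 8. [col 5: S + F ≡ J (mod 10)] several values work for S in column 5 (S + F ≡ J (mod 10), carry-in 1); try S=3. So S=3.
Step 9. [col 5: S + F ≡ J (mod 10)] from column 5 (S=3, F=4, carry-in 1, digits 0,1,2,3,4,6,7,9 already taken and all letters distinct): J must equal 8 ⇒ J=8.

Answer: B=0, F=4, J=8, K=9, S=3, T=1, U=7, W=2, X=6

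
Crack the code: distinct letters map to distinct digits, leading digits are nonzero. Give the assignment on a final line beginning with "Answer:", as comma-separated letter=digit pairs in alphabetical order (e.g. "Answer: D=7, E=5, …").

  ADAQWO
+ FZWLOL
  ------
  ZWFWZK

Step 1. [col 1: O + L ≡ K (mod 10)] no forcing yet in column 1 (carry-in 0); K=6 is free and consistent — try it ⇒ K=6.
Step 2. [col 1: O + L ≡ K (mod 10)] column 1 (O + L ≡ K (mod 10), carry-in 0) doesn't pin O yet; pick O=7 and continue. So O=7.
Step 3. [col 1: O + L ≡ K (mod 10)] from column 1 (O=7, K=6, carry-in 0, digits 6,7 already taken and all letters distinct): L must equal 9. So L=9.
Step 4. [col 2: W + O ≡ Z (mod 10)] column 2 (W + O ≡ Z (mod 10), carry-in 1) doesn't pin W yet; pick W=0 and continue. So W=0.
Step 5. [col 2: W + O ≡ Z (mod 10)] column 2 reads W+O+carry(1)=Z with W=0, O=7; with digits 0,6,7,9 already taken and all letters distinct, the only value for Z is 8 ⇒ Z=8.
Step 6. [col 3: Q + L ≡ W (mod 10)] column 3 reads Q+L+carry(0)=W with L=9, W=0; with digits 0,6,7,8,9 already taken and all letters distinct, the only value for Q is 1 ⇒ Q=1.
Step 7. [col 4: A + W ≡ F (mod 10)] column 4 (A + W ≡ F (mod 10), carry-in 1) doesn't pin F yet; pick F=4 and continue ⇒ F=4.
Step 8. [col 4: A + W ≡ F (mod 10)] in column 4 we have A+W≡F with carry-in 1; given W=0, F=4 and digits 0,1,4,6,7,8,9 already taken and all letters distinct, that pins A to 3 ⇒ A=3.
Step 9. [col 5: D + Z ≡ W (mod 10)] column 5 reads D+Z+carry(0)=W with Z=8, W=0; with digits 0,1,3,4,6,7,8,9 already taken and all letters distinct, the only value for D is 2. So D=2.

Answer: A=3, D=2, F=4, K=6, L=9, O=7, Q=1, W=0, Z=8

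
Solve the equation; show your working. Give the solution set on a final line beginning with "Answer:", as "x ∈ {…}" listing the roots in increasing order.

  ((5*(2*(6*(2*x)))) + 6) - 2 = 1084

Step 1. [((5*(2*(6*(2*x)))) + 6) - 2 = 1084] -2 is outermost — add 2 both sides. So sub: (5*(2*(6*(2*x)))) + 6 = 1086.
Step 2. [(5*(2*(6*(2*x)))) + 6 = 1086] peel the +6: subtract 6 from each side. So sub: 5*(2*(6*(2*x))) = 1080.
Step 3. [5*(2*(6*(2*x))) = 1080] leading coefficient 5: divide by 5. So div: 2*(6*(2*x)) = 216.
Step 4. [2*(6*(2*x)) = 216] leading coefficient 2: divide by 2. So div: 6*(2*x) = 108.
Step 5. [6*(2*x) = 108] leading coefficient 6: divide by 6 ⇒ div: 2*x = 18.
Step 6. [2*x = 18] 2·(inner) — divide through by 2, so div: x = 9.

Answer: x ∈ {9}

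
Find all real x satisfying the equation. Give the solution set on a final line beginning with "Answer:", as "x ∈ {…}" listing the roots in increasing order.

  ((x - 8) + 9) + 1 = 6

Step 1. [((x - 8) + 9) + 1 = 6] +1 is outermost — subtract 1 both sides. So sub: (x - 8) + 9 = 5.
Step 2. [(x - 8) + 9 = 5] subtract 9: x sits inside (… + 9), so sub: x - 8 = -4.
Step 3. [x - 8 = -4] the outer -8 inverts by adding 8, so sub: x = 4.

Answer: x ∈ {4}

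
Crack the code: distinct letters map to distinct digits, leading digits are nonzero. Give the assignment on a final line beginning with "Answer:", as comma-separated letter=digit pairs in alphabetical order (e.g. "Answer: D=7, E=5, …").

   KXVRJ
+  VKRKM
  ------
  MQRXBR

Step 1. [col 1: J + M ≡ R (mod 10)] several values work for M in column 1 (J + M ≡ R (mod 10), carry-in 0); try M=1 ⇒ M=1.
Step 2. [col 1: J + M ≡ R (mod 10)] column 1 (J + M ≡ R (mod 10), carry-in 0) doesn't pin R yet; pick R=6 and continue, so R=6.
Step 3. [col 1: J + M ≡ R (mod 10)] in column 1 we have J+M≡R with carry-in 0; given M=1, R=6 and digits 1,6 already taken and all letters distinct, that pins J to 5. So J=5.
Step 4. [col 2: R + K ≡ B (mod 10)] no forcing yet in column 2 (carry-in 0); K=7 is free and consistent — try it. So K=7.
Step 5. [col 2: R + K ≡ B (mod 10)] column 2 reads R+K+carry(0)=B with R=6, K=7; with digits 1,5,6,7 already taken and all letters distinct, the only value for B is 3 ⇒ B=3.
Step 6. [col 3: V + R ≡ X (mod 10)] column 3: given R=6, carry-in 1, and digits 1,3,5,6,7 already taken and all letters distinct, V+R≡X (mod 10) forces V=2, so V=2.
Step 7. [col 3: V + R ≡ X (mod 10)] from column 3 (V=2, R=6, carry-in 1, digits 1,2,3,5,6,7 already taken and all letters distinct): X must equal 9. So X=9.
Step 8. [col 5: K + V ≡ Q (mod 10)] column 5 reads K+V+carry(1)=Q with K=7, V=2; with digits 1,2,3,5,6,7,9 already taken and all letters distinct, the only value for Q is 0. So Q=0.

Answer: B=3, J=5, K=7, M=1, Q=0, R=6, V=2, X=9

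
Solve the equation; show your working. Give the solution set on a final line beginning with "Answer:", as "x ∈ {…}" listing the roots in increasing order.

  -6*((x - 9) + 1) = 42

Step 1. [-6*((x - 9) + 1) = 42] leading coefficient -6: divide by -6, so div: (x - 9) + 1 = -7.
Step 2. [(x - 9) + 1 = -7] 1 comes off first (subtract 1), so sub: x - 9 = -8.
Step 3. [x - 9 = -8] the outer -9 inverts by adding 9 ⇒ sub: x = 1.

Answer: x ∈ {1}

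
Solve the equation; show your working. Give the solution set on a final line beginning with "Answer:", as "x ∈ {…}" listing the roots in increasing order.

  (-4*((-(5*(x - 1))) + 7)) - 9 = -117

Step 1. [(-4*((-(5*(x - 1))) + 7)) - 9 = -117] the outer -9 inverts by adding 9 ⇒ sub: -4*((-(5*(x - 1))) + 7) = -108.
Step 2. [-4*((-(5*(x - 1))) + 7) = -108] -4 out front; divide by -4, so div: (-(5*(x - 1))) + 7 = 27.
Step 3. [(-(5*(x - 1))) + 7 = 27] subtract 7: x sits inside (… + 7) ⇒ sub: -(5*(x - 1)) = 20.
Step 4. [-(5*(x - 1)) = 20] LHS negated; negate both sides, so neg: 5*(x - 1) = -20.
Step 5. [5*(x - 1) = -20] leading coefficient 5: divide by 5. So div: x - 1 = -4.
Step 6. [x - 1 = -4] add 1: x sits inside (… - 1) ⇒ sub: x = -3.

Answer: x ∈ {-3}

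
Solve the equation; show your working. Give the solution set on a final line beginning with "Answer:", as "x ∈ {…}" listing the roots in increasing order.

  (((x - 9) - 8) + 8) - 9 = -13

Step 1. [(((x - 9) - 8) + 8) - 9 = -13] the outer -9 inverts by adding 9, so sub: ((x - 9) - 8) + 8 = -4.
Step 2. [((x - 9) - 8) + 8 = -4] peel the +8: subtract 8 from each side, so sub: (x - 9) - 8 = -12.
Step 3. [(x - 9) - 8 = -12] the outer -8 inverts by adding 8 ⇒ sub: x - 9 = -4.
Step 4. [x - 9 = -4] 9 comes off first (add 9). So sub: x = 5.

Answer: x ∈ {5}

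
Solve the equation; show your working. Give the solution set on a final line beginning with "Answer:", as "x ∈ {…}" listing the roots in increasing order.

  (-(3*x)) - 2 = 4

Step 1. [(-(3*x)) - 2 = 4] add 2: x sits inside (… - 2). So sub: -(3*x) = 6.
Step 2. [-(3*x) = 6] flip signs both sides. So neg: 3*x = -6.
Step 3. [3*x = -6] leading coefficient 3: divide by 3, so div: x = -2.

Answer: x ∈ {-2}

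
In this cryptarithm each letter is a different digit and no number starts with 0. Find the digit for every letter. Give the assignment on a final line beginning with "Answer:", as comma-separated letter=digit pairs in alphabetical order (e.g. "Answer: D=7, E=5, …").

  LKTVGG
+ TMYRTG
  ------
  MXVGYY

Step 1. [col 1: G + G ≡ Y (mod 10)] several values work for Y in column 1 (G + G ≡ Y (mod 10), carry-in 0); try Y=2, so Y=2.
Step 2. [col 1: G + G ≡ Y (mod 10)] column 1 (G + G ≡ Y (mod 10), carry-in 0) doesn't pin G yet; pick G=6 and continue, so G=6.
Step 3. [col 2: G + T ≡ Y (mod 10)] column 2: given G=6, Y=2, carry-in 1, and digits 2,6 already taken and all letters distinct, G+T≡Y (mod 10) forces T=5, so T=5.
Step 4. [col 3: V + R ≡ G (mod 10)] several values work for R in column 3 (V + R ≡ G (mod 10), carry-in 1); try R=7. So R=7.
Step 5. [col 3: V + R ≡ G (mod 10)] in column 3 we have V+R≡G with carry-in 1; given R=7, G=6 and digits 2,5,6,7 already taken and all letters distinct, that pins V to 8, so V=8.
Step 6. [col 5: K + M ≡ X (mod 10)] column 5 (K + M ≡ X (mod 10), carry-in 0) doesn't pin X yet; pick X=0 and continue, so X=0.
Step 7. [col 5: K + M ≡ X (mod 10)] column 5 (K + M ≡ X (mod 10), carry-in 0) doesn't pin K yet; pick K=1 and continue. So K=1.
Step 8. [col 5: K + M ≡ X (mod 10)] column 5 reads K+M+carry(0)=X with K=1, X=0; with digits 0,1,2,5,6,7,8 already taken and all letters distinct, the only value for M is 9. So M=9.
Step 9. [col 6: L + T ≡ M (mod 10)] in column 6 we have L+T≡M with carry-in 1; given T=5, M=9 and digits 0,1,2,5,6,7,8,9 already taken and all letters distinct, that pins L to 3, so L=3.

Answer: G=6, K=1, L=3, M=9, R=7, T=5, V=8, X=0, Y=2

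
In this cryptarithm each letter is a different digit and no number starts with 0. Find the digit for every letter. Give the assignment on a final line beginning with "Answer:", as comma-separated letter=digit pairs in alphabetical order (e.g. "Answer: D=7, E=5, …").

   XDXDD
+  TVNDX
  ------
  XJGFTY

Step 1. [col 1: D + X ≡ Y (mod 10)] X=1 is one option consistent with column 1 (D + X ≡ Y (mod 10), carry-in 0) — take it ⇒ X=1.
Step 2. [col 1: D + X ≡ Y (mod 10)] several values work for D in column 1 (D + X ≡ Y (mod 10), carry-in 0); try D=4. So D=4.
Step 3. [col 1: D + X ≡ Y (mod 10)] column 1 reads D+X+carry(0)=Y with D=4, X=1; with digits 1,4 already taken and all letters distinct, the only value for Y is 5 ⇒ Y=5.
Step 4. [col 2: D + D ≡ T (mod 10)] from column 2 (D=4, carry-in 0, digits 1,4,5 already taken and all letters distinct): T must equal 8 ⇒ T=8.
Step 5. [col 3: X + N ≡ F (mod 10)] several values work for F in column 3 (X + N ≡ F (mod 10), carry-in 0); try F=7, so F=7.
Step 6. [col 3: X + N ≡ F (mod 10)] from column 3 (X=1, F=7, carry-in 0, digits 1,4,5,7,8 already taken and all letters distinct): N must equal 6 ⇒ N=6.
Step 7. [col 4: D + V ≡ G (mod 10)] in column 4 we have D+V≡G with carry-in 0; given D=4 and digits 1,4,5,6,7,8 already taken and all letters distinct, that pins G to 3. So G=3.
Step 8. [col 4: D + V ≡ G (mod 10)] from column 4 (D=4, G=3, carry-in 0, digits 1,3,4,5,6,7,8 already taken and all letters distinct): V must equal 9, so V=9.
Step 9. [col 5: X + T ≡ J (mod 10)] column 5: given X=1, T=8, carry-in 1, and digits 1,3,4,5,6,7,8,9 already taken and all letters distinct, X+T≡J (mod 10) forces J=0. So J=0.

Answer: D=4, F=7, G=3, J=0, N=6, T=8, V=9, X=1, Y=5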